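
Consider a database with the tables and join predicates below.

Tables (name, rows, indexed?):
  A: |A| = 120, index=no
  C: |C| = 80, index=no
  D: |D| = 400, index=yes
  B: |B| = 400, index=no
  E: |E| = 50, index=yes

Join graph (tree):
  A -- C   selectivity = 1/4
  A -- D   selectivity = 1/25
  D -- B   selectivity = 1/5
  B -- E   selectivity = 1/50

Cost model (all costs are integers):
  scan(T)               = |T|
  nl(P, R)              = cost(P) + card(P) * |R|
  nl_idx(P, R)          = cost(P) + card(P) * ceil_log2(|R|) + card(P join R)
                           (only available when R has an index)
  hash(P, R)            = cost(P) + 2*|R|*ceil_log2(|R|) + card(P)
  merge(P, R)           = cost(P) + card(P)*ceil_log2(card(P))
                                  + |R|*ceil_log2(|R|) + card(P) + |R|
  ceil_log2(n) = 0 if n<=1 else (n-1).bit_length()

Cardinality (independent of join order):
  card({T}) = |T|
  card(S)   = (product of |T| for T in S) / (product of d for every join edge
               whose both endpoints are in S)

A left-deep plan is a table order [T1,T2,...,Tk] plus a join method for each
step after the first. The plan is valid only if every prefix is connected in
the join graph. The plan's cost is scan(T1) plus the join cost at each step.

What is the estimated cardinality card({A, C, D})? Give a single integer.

Tables in S: A(120), C(80), D(400)
Edges inside S: A-C(d=4), A-D(d=25)
numerator = 120 * 80 * 400 = 3840000
denominator = 4 * 25 = 100
card(S) = 3840000 / 100 = 38400

38400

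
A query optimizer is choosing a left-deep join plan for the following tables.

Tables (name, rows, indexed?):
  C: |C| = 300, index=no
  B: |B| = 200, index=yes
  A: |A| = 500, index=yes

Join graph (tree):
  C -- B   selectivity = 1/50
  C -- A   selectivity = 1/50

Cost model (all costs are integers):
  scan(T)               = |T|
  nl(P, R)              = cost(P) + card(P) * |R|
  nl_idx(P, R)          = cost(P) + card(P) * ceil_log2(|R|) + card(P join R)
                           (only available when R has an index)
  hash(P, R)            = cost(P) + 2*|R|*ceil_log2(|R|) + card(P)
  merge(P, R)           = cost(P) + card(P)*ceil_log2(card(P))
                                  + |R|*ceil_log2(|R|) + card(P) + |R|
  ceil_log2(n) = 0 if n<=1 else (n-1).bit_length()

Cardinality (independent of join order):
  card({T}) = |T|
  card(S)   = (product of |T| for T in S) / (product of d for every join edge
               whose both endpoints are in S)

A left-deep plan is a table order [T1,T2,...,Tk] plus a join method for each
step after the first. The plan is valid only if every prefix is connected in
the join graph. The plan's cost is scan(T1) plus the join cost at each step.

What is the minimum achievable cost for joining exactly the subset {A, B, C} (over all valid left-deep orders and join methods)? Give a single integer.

Selinger DP over subsets of {A,B,C}:
  {C}: scan cost=300, card=300
  {B}: scan cost=200, card=200
  {A}: scan cost=500, card=500
  {BC}: card=1200; try (B,hash)→3800, (B,nl_idx)→3900, (C,merge)→5000, (B,merge)→5100, (C,hash)→5800, (C,nl)→60200 …(+1); best=3800 via (B,hash)
  {AC}: card=3000; try (A,nl_idx)→6000, (C,hash)→6400, (A,merge)→8300, (C,merge)→8500, (A,hash)→9600, (A,nl)→150300 …(+1); best=6000 via (A,nl_idx)
  {ABC}: card=12000; try (B,hash)→12200, (A,hash)→14000, (A,merge)→23200, (A,nl_idx)→26600, (B,nl_idx)→42000, (B,merge)→46800 …(+2); best=12200 via (B,hash)

12200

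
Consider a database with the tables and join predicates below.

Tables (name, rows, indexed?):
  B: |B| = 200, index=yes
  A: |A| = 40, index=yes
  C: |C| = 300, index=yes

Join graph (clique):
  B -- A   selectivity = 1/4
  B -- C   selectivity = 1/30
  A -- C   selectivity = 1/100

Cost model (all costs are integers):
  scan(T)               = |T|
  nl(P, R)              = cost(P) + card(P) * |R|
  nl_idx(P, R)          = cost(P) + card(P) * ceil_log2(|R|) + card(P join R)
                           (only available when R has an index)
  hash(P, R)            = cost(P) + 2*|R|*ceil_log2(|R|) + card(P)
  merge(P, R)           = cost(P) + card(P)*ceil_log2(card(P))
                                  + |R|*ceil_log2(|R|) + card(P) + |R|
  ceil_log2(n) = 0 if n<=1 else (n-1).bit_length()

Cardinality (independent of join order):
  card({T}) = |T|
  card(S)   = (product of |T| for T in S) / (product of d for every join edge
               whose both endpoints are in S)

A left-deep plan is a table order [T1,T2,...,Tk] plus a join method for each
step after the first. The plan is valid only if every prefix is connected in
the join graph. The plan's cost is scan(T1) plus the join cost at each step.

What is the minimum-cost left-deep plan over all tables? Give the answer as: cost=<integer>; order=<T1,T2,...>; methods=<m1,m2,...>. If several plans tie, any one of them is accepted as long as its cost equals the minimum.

Selinger DP (subsets sized 1..n):
  {B}: scan cost=200, card=200
  {A}: scan cost=40, card=40
  {C}: scan cost=300, card=300
  {AB}: card=2000; try (A,hash)→880, (B,merge)→2120, (A,merge)→2280, (B,nl_idx)→2360, (B,hash)→3280, (A,nl_idx)→3400 …(+2); best=880 via (A,hash)
  {BC}: card=2000; try (B,hash)→3800, (C,nl_idx)→4000, (B,nl_idx)→4700, (C,merge)→5000, (B,merge)→5100, (C,hash)→5800 …(+2); best=3800 via (B,hash)
  {AC}: card=120; try (C,nl_idx)→520, (A,hash)→1080, (A,nl_idx)→2220, (C,merge)→3320, (A,merge)→3580, (C,hash)→5480 …(+2); best=520 via (C,nl_idx)
  {ABC}: card=200; try (B,nl_idx)→1680, (B,merge)→3280, (B,hash)→3840, (A,hash)→6280, (C,hash)→8280, (A,nl_idx)→16000 …(+6); best=1680 via (B,nl_idx)

cost=1680; order=A,C,B; methods=nl_idx,nl_idx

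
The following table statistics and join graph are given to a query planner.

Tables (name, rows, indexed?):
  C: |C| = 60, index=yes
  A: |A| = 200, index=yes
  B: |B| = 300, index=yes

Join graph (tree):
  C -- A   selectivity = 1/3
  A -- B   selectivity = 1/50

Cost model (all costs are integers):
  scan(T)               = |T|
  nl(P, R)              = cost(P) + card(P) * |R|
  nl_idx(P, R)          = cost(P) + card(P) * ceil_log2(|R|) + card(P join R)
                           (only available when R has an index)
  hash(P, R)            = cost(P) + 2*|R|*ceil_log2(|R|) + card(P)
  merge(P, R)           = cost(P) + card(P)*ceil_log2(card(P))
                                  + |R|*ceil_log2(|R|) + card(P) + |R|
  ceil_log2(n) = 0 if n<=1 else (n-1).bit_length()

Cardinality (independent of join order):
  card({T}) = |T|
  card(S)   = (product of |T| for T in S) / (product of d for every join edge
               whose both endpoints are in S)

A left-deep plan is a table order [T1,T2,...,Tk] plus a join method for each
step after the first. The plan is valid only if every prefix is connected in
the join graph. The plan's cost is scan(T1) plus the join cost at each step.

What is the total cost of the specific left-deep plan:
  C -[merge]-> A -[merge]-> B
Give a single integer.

57280

step 1: scan C: cost=60, card=60
step 2: join A via merge
    card(P join A) = 60*200/(3) = 4000
    cost = 60 + 60*6 + 200*8 + 60 + 200 = 2280
step 3: join B via merge
    card(P join B) = 4000*300/(50) = 24000
    cost = 2280 + 4000*12 + 300*9 + 4000 + 300 = 57280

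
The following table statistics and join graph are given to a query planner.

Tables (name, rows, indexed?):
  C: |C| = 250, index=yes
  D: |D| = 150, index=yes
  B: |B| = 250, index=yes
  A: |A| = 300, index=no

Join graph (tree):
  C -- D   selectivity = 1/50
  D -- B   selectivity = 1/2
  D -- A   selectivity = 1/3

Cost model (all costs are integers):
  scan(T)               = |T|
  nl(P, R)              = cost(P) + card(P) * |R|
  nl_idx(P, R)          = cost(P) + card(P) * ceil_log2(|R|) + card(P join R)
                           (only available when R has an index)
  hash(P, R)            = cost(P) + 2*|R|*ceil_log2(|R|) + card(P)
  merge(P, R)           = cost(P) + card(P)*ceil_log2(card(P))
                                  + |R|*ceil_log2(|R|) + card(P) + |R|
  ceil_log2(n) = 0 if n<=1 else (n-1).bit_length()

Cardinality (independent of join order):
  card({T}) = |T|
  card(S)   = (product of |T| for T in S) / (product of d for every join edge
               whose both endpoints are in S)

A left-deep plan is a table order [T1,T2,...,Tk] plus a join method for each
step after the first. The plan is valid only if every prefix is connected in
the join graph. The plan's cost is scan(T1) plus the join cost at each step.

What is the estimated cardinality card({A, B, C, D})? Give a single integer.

9375000

Tables in S: A(300), B(250), C(250), D(150)
Edges inside S: C-D(d=50), D-B(d=2), D-A(d=3)
numerator = 300 * 250 * 250 * 150 = 2812500000
denominator = 50 * 2 * 3 = 300
card(S) = 2812500000 / 300 = 9375000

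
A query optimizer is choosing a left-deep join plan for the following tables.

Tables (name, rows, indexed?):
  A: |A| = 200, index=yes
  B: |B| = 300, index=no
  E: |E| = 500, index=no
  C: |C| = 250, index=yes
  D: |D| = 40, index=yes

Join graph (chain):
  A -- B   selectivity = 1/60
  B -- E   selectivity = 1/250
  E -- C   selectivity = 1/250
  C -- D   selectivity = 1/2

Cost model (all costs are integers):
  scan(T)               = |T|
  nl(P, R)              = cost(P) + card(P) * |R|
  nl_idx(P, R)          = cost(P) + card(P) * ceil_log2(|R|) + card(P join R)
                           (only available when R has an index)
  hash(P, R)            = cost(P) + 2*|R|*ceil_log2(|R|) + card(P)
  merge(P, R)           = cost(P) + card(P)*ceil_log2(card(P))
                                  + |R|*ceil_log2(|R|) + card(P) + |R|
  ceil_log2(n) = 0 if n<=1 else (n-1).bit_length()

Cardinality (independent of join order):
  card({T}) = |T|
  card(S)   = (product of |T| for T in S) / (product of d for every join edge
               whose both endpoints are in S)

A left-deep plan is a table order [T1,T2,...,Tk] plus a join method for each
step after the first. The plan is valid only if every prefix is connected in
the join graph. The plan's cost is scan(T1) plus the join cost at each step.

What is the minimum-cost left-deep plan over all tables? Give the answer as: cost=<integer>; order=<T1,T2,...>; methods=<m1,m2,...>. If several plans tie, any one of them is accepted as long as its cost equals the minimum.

cost=17180; order=E,C,B,A,D; methods=hash,hash,hash,hash

Selinger DP (subsets sized 1..n):
  {A}: scan cost=200, card=200
  {B}: scan cost=300, card=300
  {E}: scan cost=500, card=500
  {C}: scan cost=250, card=250
  {D}: scan cost=40, card=40
  {AB}: card=1000; try (A,nl_idx)→3700, (A,hash)→3800, (B,merge)→5000, (A,merge)→5100, (B,hash)→5800, (B,nl)→60200 …(+1); best=3700 via (A,nl_idx)
  {BE}: card=600; try (B,hash)→6400, (E,merge)→8300, (B,merge)→8500, (E,hash)→9600, (E,nl)→150300, (B,nl)→150500; best=6400 via (B,hash)
  {CE}: card=500; try (C,hash)→5000, (C,nl_idx)→5000, (E,merge)→7500, (C,merge)→7750, (E,hash)→9500, (E,nl)→125250 …(+1); best=5000 via (C,hash)
  {CD}: card=5000; try (D,hash)→980, (C,merge)→2570, (D,merge)→2780, (C,hash)→4080, (C,nl_idx)→5360, (D,nl_idx)→6750 …(+2); best=980 via (D,hash)
  {ABE}: card=2000; try (A,hash)→10200, (A,nl_idx)→13200, (E,hash)→13700, (A,merge)→14800, (E,merge)→19700, (A,nl)→126400 …(+1); best=10200 via (A,hash)
  {BCE}: card=600; try (B,hash)→10900, (C,hash)→11000, (C,nl_idx)→11800, (B,merge)→13000, (C,merge)→15250, (B,nl)→155000 …(+1); best=10900 via (B,hash)
  {CDE}: card=10000; try (D,hash)→5980, (D,merge)→10280, (E,hash)→14980, (D,nl_idx)→18000, (D,nl)→25000, (E,merge)→75980 …(+1); best=5980 via (D,hash)
  {ABCE}: card=2000; try (A,hash)→14700, (C,hash)→16200, (A,nl_idx)→17700, (A,merge)→19300, (C,nl_idx)→28200, (C,merge)→36450 …(+2); best=14700 via (A,hash)
  {BCDE}: card=12000; try (D,hash)→11980, (D,merge)→17780, (B,hash)→21380, (D,nl_idx)→26500, (D,nl)→34900, (B,merge)→158980 …(+1); best=11980 via (D,hash)
  {ABCDE}: card=40000; try (D,hash)→17180, (A,hash)→27180, (D,merge)→38980, (D,nl_idx)→66700, (D,nl)→94700, (A,nl_idx)→147980 …(+2); best=17180 via (D,hash)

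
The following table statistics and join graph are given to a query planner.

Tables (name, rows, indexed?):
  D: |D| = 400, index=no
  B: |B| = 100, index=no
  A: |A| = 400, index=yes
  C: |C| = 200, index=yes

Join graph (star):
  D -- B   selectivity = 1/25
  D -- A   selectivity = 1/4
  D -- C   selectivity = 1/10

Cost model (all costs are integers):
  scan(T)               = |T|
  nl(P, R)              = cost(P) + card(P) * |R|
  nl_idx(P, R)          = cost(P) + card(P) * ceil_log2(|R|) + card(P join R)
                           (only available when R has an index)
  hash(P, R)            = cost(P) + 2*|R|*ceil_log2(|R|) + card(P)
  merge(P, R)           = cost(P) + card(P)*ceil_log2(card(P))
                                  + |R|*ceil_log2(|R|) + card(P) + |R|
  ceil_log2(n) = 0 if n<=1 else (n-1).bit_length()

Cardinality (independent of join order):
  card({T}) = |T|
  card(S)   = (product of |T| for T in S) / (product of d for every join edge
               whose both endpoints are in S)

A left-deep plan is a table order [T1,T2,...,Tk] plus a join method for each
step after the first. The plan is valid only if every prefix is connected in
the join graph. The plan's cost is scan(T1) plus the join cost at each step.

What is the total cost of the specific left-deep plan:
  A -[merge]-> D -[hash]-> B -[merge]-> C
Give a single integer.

3091600

step 1: scan A: cost=400, card=400
step 2: join D via merge
    card(P join D) = 400*400/(4) = 40000
    cost = 400 + 400*9 + 400*9 + 400 + 400 = 8400
step 3: join B via hash
    card(P join B) = 40000*100/(25) = 160000
    cost = 8400 + 2*100*7 + 40000 = 49800
step 4: join C via merge
    card(P join C) = 160000*200/(10) = 3200000
    cost = 49800 + 160000*18 + 200*8 + 160000 + 200 = 3091600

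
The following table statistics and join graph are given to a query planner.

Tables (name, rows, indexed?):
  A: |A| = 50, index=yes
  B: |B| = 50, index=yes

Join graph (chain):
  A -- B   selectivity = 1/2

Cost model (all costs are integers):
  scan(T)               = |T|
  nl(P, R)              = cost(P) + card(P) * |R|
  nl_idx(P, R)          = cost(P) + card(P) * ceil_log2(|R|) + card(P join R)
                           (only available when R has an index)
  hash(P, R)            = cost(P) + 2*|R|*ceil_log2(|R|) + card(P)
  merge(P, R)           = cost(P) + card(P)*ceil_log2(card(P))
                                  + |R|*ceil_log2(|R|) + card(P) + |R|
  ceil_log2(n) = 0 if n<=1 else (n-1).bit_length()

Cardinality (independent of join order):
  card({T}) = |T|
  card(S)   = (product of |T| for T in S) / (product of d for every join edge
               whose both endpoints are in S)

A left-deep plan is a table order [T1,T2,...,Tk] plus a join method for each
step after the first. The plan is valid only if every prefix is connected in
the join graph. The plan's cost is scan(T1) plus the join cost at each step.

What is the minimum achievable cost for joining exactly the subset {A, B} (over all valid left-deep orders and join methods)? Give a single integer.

Selinger DP over subsets of {A,B}:
  {A}: scan cost=50, card=50
  {B}: scan cost=50, card=50
  {AB}: card=1250; try (B,hash)→700, (A,hash)→700, (B,merge)→750, (A,merge)→750, (B,nl_idx)→1600, (A,nl_idx)→1600 …(+2); best=700 via (B,hash)

700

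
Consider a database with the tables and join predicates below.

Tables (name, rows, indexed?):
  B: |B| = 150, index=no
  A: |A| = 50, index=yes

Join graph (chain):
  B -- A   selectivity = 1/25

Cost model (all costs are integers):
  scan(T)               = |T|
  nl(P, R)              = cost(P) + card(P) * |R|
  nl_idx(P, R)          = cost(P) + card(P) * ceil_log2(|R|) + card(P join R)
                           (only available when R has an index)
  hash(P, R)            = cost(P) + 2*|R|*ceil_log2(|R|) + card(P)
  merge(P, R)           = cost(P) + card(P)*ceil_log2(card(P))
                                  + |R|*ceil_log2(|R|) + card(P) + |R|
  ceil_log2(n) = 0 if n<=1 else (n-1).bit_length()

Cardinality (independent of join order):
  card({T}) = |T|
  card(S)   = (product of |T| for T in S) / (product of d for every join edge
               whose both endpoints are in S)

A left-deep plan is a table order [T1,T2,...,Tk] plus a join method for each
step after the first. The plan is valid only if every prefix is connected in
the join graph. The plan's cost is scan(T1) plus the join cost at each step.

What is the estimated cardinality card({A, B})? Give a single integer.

300

Tables in S: A(50), B(150)
Edges inside S: B-A(d=25)
numerator = 50 * 150 = 7500
denominator = 25 = 25
card(S) = 7500 / 25 = 300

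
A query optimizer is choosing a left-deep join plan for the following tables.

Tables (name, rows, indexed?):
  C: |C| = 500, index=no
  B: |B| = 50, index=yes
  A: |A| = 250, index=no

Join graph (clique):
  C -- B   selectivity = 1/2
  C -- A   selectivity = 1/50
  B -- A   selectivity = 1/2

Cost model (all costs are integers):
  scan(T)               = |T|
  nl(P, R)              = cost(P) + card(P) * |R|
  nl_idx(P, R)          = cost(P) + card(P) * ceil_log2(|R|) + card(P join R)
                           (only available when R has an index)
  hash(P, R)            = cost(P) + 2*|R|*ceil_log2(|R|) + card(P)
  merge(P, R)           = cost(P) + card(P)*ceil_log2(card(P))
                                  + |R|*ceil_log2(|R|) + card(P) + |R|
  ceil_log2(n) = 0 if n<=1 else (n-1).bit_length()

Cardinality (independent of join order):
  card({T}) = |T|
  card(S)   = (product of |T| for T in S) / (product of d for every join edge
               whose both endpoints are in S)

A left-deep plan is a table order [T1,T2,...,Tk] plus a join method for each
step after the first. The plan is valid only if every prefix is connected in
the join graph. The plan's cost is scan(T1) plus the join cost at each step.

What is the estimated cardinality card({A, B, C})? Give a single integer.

31250

Tables in S: A(250), B(50), C(500)
Edges inside S: C-B(d=2), C-A(d=50), B-A(d=2)
numerator = 250 * 50 * 500 = 6250000
denominator = 2 * 50 * 2 = 200
card(S) = 6250000 / 200 = 31250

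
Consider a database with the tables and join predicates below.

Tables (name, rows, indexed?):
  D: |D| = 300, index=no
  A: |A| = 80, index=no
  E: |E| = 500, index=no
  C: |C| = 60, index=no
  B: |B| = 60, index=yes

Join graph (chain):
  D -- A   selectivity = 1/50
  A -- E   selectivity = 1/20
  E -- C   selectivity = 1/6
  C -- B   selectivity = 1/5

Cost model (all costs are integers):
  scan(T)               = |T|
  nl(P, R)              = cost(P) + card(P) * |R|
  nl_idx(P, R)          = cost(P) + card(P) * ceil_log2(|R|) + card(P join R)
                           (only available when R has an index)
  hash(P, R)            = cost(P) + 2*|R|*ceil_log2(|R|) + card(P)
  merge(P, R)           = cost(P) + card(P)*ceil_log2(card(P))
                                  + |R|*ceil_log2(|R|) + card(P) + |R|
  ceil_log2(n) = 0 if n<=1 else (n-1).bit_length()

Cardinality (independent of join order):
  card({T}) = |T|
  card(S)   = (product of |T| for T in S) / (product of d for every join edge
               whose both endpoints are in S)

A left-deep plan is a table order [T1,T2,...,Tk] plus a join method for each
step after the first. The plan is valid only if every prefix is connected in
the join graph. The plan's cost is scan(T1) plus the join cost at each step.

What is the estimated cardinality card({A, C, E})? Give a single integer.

20000

Tables in S: A(80), C(60), E(500)
Edges inside S: A-E(d=20), E-C(d=6)
numerator = 80 * 60 * 500 = 2400000
denominator = 20 * 6 = 120
card(S) = 2400000 / 120 = 20000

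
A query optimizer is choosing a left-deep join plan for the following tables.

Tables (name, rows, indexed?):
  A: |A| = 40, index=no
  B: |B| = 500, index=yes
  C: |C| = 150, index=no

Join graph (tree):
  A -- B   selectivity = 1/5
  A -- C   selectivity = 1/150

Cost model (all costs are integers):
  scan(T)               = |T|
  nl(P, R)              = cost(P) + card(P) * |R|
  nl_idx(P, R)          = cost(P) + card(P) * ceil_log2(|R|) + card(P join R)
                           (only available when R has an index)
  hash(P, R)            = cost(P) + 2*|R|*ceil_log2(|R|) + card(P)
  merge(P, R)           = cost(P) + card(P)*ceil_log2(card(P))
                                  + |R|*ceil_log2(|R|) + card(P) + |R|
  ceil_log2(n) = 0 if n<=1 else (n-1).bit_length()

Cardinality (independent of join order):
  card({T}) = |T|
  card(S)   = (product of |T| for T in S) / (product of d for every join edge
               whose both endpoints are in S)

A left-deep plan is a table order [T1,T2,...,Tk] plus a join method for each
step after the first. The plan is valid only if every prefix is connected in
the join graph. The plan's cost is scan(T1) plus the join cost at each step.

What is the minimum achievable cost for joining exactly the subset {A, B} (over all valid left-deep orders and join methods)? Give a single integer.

Selinger DP over subsets of {A,B}:
  {A}: scan cost=40, card=40
  {B}: scan cost=500, card=500
  {AB}: card=4000; try (A,hash)→1480, (B,nl_idx)→4400, (B,merge)→5320, (A,merge)→5780, (B,hash)→9080, (B,nl)→20040 …(+1); best=1480 via (A,hash)

1480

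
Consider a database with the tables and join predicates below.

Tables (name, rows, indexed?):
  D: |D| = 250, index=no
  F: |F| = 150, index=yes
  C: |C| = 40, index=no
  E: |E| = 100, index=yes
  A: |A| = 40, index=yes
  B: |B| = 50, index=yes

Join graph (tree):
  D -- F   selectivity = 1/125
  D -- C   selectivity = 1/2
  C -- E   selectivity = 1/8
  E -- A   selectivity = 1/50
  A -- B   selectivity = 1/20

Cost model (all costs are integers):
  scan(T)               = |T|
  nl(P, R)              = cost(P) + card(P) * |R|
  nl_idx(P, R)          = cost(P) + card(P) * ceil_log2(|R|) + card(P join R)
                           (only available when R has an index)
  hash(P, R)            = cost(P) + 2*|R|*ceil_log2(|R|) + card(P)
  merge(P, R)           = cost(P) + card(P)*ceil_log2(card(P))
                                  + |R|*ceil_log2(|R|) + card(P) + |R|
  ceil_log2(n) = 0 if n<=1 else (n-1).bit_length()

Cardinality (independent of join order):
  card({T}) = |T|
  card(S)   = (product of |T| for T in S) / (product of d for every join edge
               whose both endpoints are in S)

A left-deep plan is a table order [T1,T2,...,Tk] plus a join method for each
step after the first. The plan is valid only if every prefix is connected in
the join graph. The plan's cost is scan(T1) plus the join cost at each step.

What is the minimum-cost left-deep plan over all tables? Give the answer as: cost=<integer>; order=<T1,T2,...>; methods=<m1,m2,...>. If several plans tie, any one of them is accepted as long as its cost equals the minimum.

Selinger DP (subsets sized 1..n):
  {D}: scan cost=250, card=250
  {F}: scan cost=150, card=150
  {C}: scan cost=40, card=40
  {E}: scan cost=100, card=100
  {A}: scan cost=40, card=40
  {B}: scan cost=50, card=50
  {DF}: card=300; try (F,nl_idx)→2550, (F,hash)→2900, (D,merge)→3750, (F,merge)→3850, (D,hash)→4300, (D,nl)→37650 …(+1); best=2550 via (F,nl_idx)
  {CD}: card=5000; try (C,hash)→980, (D,merge)→2570, (C,merge)→2780, (D,hash)→4080, (D,nl)→10040, (C,nl)→10250; best=980 via (C,hash)
  {CE}: card=500; try (C,hash)→680, (E,nl_idx)→820, (E,merge)→1120, (C,merge)→1180, (E,hash)→1480, (E,nl)→4040 …(+1); best=680 via (C,hash)
  {AE}: card=80; try (E,nl_idx)→400, (A,hash)→680, (A,nl_idx)→780, (E,merge)→1120, (A,merge)→1180, (E,hash)→1480 …(+2); best=400 via (E,nl_idx)
  {AB}: card=100; try (B,nl_idx)→380, (A,nl_idx)→450, (A,hash)→580, (B,merge)→670, (B,hash)→680, (A,merge)→680 …(+2); best=380 via (B,nl_idx)
  {CDF}: card=6000; try (C,hash)→3330, (C,merge)→5830, (F,hash)→8380, (C,nl)→14550, (F,nl_idx)→46980, (F,merge)→72330 …(+1); best=3330 via (C,hash)
  {CDE}: card=62500; try (D,hash)→5180, (E,hash)→7380, (D,merge)→7930, (E,merge)→71780, (E,nl_idx)→98480, (D,nl)→125680 …(+1); best=5180 via (D,hash)
  {ACE}: card=400; try (C,hash)→960, (C,merge)→1320, (A,hash)→1660, (C,nl)→3600, (A,nl_idx)→4080, (A,merge)→5960 …(+1); best=960 via (C,hash)
  {ABE}: card=200; try (B,hash)→1080, (B,nl_idx)→1080, (E,nl_idx)→1280, (B,merge)→1390, (E,hash)→1880, (E,merge)→1980 …(+2); best=1080 via (B,hash)
  {CDEF}: card=75000; try (E,hash)→10730, (F,hash)→70080, (E,merge)→88130, (E,nl_idx)→120330, (F,nl_idx)→580180, (E,nl)→603330 …(+2); best=10730 via (E,hash)
  {ACDE}: card=50000; try (D,hash)→5360, (D,merge)→7210, (A,hash)→68160, (D,nl)→100960, (A,nl_idx)→430180, (A,merge)→1067960 …(+1); best=5360 via (D,hash)
  {ABCE}: card=1000; try (C,hash)→1760, (B,hash)→1960, (C,merge)→3160, (B,nl_idx)→4360, (B,merge)→5310, (C,nl)→9080 …(+1); best=1760 via (C,hash)
  {ACDEF}: card=60000; try (F,hash)→57760, (A,hash)→86210, (F,nl_idx)→465360, (A,nl_idx)→520730, (F,merge)→856710, (A,merge)→1361010 …(+2); best=57760 via (F,hash)
  {ABCDE}: card=125000; try (D,hash)→6760, (D,merge)→15010, (B,hash)→55960, (D,nl)→251760, (B,nl_idx)→430360, (B,merge)→855710 …(+1); best=6760 via (D,hash)
  {ABCDEF}: card=150000; try (B,hash)→118360, (F,hash)→134160, (B,nl_idx)→567760, (B,merge)→1078110, (F,nl_idx)→1156760, (F,merge)→2258110 …(+2); best=118360 via (B,hash)

cost=118360; order=A,E,C,D,F,B; methods=nl_idx,hash,hash,hash,hash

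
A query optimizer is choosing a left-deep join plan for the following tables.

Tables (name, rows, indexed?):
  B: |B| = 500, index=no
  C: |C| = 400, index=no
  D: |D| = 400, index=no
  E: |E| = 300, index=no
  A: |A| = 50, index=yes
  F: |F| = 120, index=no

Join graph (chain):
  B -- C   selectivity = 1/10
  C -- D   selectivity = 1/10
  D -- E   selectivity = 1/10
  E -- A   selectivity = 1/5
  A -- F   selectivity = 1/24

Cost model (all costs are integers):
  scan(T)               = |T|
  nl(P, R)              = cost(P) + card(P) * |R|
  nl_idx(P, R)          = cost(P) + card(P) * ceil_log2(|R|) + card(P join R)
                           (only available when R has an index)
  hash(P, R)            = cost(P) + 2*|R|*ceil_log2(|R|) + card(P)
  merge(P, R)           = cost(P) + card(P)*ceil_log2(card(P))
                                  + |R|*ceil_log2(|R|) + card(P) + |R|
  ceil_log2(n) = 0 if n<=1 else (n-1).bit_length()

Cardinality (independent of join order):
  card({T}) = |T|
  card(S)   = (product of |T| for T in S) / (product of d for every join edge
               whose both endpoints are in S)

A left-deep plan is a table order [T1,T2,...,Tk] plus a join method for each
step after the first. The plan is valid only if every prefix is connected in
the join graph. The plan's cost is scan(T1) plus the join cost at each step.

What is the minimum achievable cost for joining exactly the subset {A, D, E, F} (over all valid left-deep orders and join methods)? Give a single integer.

28080

Selinger DP over subsets of {A,D,E,F}:
  {D}: scan cost=400, card=400
  {E}: scan cost=300, card=300
  {A}: scan cost=50, card=50
  {F}: scan cost=120, card=120
  {DE}: card=12000; try (E,hash)→6200, (D,merge)→7300, (E,merge)→7400, (D,hash)→7800, (D,nl)→120300, (E,nl)→120400; best=6200 via (E,hash)
  {AE}: card=3000; try (A,hash)→1200, (E,merge)→3400, (A,merge)→3650, (A,nl_idx)→5100, (E,hash)→5500, (E,nl)→15050 …(+1); best=1200 via (A,hash)
  {AF}: card=250; try (A,hash)→840, (A,nl_idx)→1090, (F,merge)→1360, (A,merge)→1430, (F,hash)→1780, (F,nl)→6050 …(+1); best=840 via (A,hash)
  {ADE}: card=120000; try (D,hash)→11400, (A,hash)→18800, (D,merge)→44200, (A,merge)→186550, (A,nl_idx)→198200, (A,nl)→606200 …(+1); best=11400 via (D,hash)
  {AEF}: card=15000; try (F,hash)→5880, (E,merge)→6090, (E,hash)→6490, (F,merge)→41160, (E,nl)→75840, (F,nl)→361200; best=5880 via (F,hash)
  {ADEF}: card=600000; try (D,hash)→28080, (F,hash)→133080, (D,merge)→234880, (F,merge)→2172360, (D,nl)→6005880, (F,nl)→14411400; best=28080 via (D,hash)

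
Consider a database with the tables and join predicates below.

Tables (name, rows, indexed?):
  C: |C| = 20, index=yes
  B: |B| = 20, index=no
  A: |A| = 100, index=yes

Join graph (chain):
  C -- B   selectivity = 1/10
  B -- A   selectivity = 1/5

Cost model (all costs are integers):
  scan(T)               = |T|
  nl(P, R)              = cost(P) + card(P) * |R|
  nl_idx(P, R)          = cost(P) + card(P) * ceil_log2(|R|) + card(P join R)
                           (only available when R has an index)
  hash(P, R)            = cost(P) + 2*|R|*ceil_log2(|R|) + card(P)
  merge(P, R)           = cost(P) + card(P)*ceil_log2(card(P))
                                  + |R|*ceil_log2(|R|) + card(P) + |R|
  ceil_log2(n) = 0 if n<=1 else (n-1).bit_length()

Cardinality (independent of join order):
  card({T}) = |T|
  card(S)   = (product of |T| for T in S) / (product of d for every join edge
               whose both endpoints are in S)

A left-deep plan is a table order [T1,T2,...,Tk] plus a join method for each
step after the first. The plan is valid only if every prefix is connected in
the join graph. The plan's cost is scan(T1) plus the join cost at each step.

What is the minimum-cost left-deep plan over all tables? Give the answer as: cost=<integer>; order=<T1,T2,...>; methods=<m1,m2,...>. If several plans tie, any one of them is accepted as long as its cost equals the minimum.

cost=1000; order=A,B,C; methods=hash,hash

Selinger DP (subsets sized 1..n):
  {C}: scan cost=20, card=20
  {B}: scan cost=20, card=20
  {A}: scan cost=100, card=100
  {BC}: card=40; try (C,nl_idx)→160, (C,hash)→240, (B,hash)→240, (C,merge)→260, (B,merge)→260, (C,nl)→420 …(+1); best=160 via (C,nl_idx)
  {AB}: card=400; try (B,hash)→400, (A,nl_idx)→560, (A,merge)→940, (B,merge)→1020, (A,hash)→1440, (A,nl)→2020 …(+1); best=400 via (B,hash)
  {ABC}: card=800; try (C,hash)→1000, (A,merge)→1240, (A,nl_idx)→1240, (A,hash)→1600, (C,nl_idx)→3200, (A,nl)→4160 …(+2); best=1000 via (C,hash)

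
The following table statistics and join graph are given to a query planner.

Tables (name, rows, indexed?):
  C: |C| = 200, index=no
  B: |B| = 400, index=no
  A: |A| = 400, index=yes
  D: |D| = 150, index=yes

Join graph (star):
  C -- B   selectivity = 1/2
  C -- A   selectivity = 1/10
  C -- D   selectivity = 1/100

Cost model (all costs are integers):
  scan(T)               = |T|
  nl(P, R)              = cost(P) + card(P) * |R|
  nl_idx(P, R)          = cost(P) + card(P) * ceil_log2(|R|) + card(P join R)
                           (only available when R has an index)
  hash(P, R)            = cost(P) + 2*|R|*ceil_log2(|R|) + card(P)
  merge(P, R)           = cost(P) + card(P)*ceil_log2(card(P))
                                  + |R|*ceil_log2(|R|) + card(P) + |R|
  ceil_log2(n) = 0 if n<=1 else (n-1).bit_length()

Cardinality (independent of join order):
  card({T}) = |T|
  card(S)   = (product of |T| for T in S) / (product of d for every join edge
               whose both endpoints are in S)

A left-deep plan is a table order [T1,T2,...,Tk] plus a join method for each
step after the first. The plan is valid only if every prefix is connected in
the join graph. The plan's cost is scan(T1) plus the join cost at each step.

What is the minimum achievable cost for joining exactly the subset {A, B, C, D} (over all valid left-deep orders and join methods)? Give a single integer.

Selinger DP over subsets of {A,B,C,D}:
  {C}: scan cost=200, card=200
  {B}: scan cost=400, card=400
  {A}: scan cost=400, card=400
  {D}: scan cost=150, card=150
  {BC}: card=40000; try (C,hash)→4000, (B,merge)→6000, (C,merge)→6200, (B,hash)→7600, (B,nl)→80200, (C,nl)→80400; best=4000 via (C,hash)
  {AC}: card=8000; try (C,hash)→4000, (A,merge)→6000, (C,merge)→6200, (A,hash)→7600, (A,nl_idx)→10000, (A,nl)→80200 …(+1); best=4000 via (C,hash)
  {CD}: card=300; try (D,nl_idx)→2100, (D,hash)→2800, (C,merge)→3300, (D,merge)→3350, (C,hash)→3500, (C,nl)→30150 …(+1); best=2100 via (D,nl_idx)
  {ABC}: card=1600000; try (B,hash)→19200, (A,hash)→51200, (B,merge)→120000, (A,merge)→688000, (A,nl_idx)→1964000, (B,nl)→3204000 …(+1); best=19200 via (B,hash)
  {BCD}: card=60000; try (B,merge)→9100, (B,hash)→9600, (D,hash)→46400, (B,nl)→122100, (D,nl_idx)→384000, (D,merge)→685350 …(+1); best=9100 via (B,merge)
  {ACD}: card=12000; try (A,merge)→9100, (A,hash)→9600, (D,hash)→14400, (A,nl_idx)→16800, (D,nl_idx)→80000, (D,merge)→117350 …(+2); best=9100 via (A,merge)
  {ABCD}: card=2400000; try (B,hash)→28300, (A,hash)→76300, (B,merge)→193100, (A,merge)→1033100, (D,hash)→1621600, (A,nl_idx)→2949100 …(+5); best=28300 via (B,hash)

28300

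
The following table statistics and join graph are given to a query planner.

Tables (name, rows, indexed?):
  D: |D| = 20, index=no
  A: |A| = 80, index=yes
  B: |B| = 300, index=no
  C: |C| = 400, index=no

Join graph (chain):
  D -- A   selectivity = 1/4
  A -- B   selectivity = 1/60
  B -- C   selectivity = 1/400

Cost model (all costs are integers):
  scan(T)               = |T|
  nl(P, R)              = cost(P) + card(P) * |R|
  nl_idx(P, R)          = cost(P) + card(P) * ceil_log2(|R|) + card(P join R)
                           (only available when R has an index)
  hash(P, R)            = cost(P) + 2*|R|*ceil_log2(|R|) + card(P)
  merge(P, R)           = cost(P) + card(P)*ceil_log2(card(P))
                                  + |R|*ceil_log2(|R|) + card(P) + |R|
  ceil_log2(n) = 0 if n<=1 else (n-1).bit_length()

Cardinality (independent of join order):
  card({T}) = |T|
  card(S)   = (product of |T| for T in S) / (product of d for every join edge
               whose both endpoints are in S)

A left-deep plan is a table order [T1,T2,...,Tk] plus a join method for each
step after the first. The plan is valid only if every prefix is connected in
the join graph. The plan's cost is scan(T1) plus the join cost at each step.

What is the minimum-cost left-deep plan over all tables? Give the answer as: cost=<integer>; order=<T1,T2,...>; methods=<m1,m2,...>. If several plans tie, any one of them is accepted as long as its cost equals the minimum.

Selinger DP (subsets sized 1..n):
  {D}: scan cost=20, card=20
  {A}: scan cost=80, card=80
  {B}: scan cost=300, card=300
  {C}: scan cost=400, card=400
  {AD}: card=400; try (D,hash)→360, (A,nl_idx)→560, (A,merge)→780, (D,merge)→840, (A,hash)→1160, (A,nl)→1620 …(+1); best=360 via (D,hash)
  {AB}: card=400; try (A,hash)→1720, (A,nl_idx)→2800, (B,merge)→3720, (A,merge)→3940, (B,hash)→5560, (B,nl)→24080 …(+1); best=1720 via (A,hash)
  {BC}: card=300; try (B,hash)→6200, (C,merge)→7300, (B,merge)→7400, (C,hash)→7800, (C,nl)→120300, (B,nl)→120400; best=6200 via (B,hash)
  {ABD}: card=2000; try (D,hash)→2320, (D,merge)→5840, (B,hash)→6160, (B,merge)→7360, (D,nl)→9720, (B,nl)→120360; best=2320 via (D,hash)
  {ABC}: card=400; try (A,hash)→7620, (A,nl_idx)→8700, (C,hash)→9320, (C,merge)→9720, (A,merge)→9840, (A,nl)→30200 …(+1); best=7620 via (A,hash)
  {ABCD}: card=2000; try (D,hash)→8220, (C,hash)→11520, (D,merge)→11740, (D,nl)→15620, (C,merge)→30320, (C,nl)→802320; best=8220 via (D,hash)

cost=8220; order=C,B,A,D; methods=hash,hash,hash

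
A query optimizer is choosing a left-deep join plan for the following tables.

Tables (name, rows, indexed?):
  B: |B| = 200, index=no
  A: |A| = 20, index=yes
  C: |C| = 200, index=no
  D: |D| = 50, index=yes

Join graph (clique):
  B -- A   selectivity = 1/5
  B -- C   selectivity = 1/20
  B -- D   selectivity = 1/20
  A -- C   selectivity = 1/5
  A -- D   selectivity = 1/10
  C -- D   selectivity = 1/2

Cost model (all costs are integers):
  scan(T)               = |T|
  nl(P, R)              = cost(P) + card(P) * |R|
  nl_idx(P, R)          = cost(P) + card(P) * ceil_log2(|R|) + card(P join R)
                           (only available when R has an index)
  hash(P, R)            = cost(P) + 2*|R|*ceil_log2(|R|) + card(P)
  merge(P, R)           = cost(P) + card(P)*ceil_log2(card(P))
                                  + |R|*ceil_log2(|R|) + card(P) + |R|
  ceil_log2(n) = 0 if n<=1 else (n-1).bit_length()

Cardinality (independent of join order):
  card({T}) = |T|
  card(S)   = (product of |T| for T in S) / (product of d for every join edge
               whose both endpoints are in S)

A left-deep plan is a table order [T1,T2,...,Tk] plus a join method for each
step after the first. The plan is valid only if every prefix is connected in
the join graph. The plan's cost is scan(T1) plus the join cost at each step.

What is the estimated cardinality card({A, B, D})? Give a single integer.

200

Tables in S: A(20), B(200), D(50)
Edges inside S: B-A(d=5), B-D(d=20), A-D(d=10)
numerator = 20 * 200 * 50 = 200000
denominator = 5 * 20 * 10 = 1000
card(S) = 200000 / 1000 = 200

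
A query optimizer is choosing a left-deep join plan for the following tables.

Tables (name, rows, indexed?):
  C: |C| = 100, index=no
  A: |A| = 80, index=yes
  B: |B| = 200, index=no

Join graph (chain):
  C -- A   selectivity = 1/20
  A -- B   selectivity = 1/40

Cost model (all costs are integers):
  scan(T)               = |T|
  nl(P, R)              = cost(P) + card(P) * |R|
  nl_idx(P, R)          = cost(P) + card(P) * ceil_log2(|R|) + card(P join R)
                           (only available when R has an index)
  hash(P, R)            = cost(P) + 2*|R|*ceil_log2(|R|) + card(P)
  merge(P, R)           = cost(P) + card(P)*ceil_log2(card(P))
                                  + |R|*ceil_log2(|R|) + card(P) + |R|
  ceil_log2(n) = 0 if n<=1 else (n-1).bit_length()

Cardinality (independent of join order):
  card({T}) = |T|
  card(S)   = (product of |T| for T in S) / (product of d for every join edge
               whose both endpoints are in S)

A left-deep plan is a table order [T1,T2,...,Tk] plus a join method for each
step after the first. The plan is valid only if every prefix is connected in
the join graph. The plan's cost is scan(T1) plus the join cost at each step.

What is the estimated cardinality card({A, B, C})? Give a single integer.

2000

Tables in S: A(80), B(200), C(100)
Edges inside S: C-A(d=20), A-B(d=40)
numerator = 80 * 200 * 100 = 1600000
denominator = 20 * 40 = 800
card(S) = 1600000 / 800 = 2000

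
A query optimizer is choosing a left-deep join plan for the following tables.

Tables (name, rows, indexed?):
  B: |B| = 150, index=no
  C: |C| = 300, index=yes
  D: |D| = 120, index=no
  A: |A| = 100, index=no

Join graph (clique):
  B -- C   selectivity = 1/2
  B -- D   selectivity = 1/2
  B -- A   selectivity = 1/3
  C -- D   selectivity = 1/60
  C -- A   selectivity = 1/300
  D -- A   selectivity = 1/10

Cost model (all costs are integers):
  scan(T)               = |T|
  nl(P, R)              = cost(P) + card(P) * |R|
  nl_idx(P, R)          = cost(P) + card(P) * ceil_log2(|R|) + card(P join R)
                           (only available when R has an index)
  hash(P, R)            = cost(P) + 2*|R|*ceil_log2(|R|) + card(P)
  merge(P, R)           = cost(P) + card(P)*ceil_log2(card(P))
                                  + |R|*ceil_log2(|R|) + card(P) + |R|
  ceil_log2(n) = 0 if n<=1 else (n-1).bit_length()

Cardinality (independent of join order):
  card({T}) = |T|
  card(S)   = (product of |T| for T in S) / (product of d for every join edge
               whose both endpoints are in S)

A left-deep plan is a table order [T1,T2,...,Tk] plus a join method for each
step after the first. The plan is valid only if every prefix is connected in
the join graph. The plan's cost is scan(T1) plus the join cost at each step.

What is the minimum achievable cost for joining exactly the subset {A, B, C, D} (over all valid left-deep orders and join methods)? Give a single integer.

Selinger DP over subsets of {A,B,C,D}:
  {B}: scan cost=150, card=150
  {C}: scan cost=300, card=300
  {D}: scan cost=120, card=120
  {A}: scan cost=100, card=100
  {BC}: card=22500; try (B,hash)→3000, (C,merge)→4500, (B,merge)→4650, (C,hash)→5700, (C,nl_idx)→24000, (C,nl)→45150 …(+1); best=3000 via (B,hash)
  {BD}: card=9000; try (D,hash)→1980, (B,merge)→2430, (D,merge)→2460, (B,hash)→2640, (B,nl)→18120, (D,nl)→18150; best=1980 via (D,hash)
  {AB}: card=5000; try (A,hash)→1700, (B,merge)→2250, (A,merge)→2300, (B,hash)→2600, (B,nl)→15100, (A,nl)→15150; best=1700 via (A,hash)
  {CD}: card=600; try (C,nl_idx)→1800, (D,hash)→2280, (C,merge)→4080, (D,merge)→4260, (C,hash)→5640, (C,nl)→36120 …(+1); best=1800 via (C,nl_idx)
  {AC}: card=100; try (C,nl_idx)→1100, (A,hash)→2000, (C,merge)→3900, (A,merge)→4100, (C,hash)→5600, (C,nl)→30100 …(+1); best=1100 via (C,nl_idx)
  {AD}: card=1200; try (A,hash)→1640, (D,merge)→1860, (D,hash)→1880, (A,merge)→1880, (D,nl)→12100, (A,nl)→12120; best=1640 via (A,hash)
  {BCD}: card=22500; try (B,hash)→4800, (B,merge)→9750, (C,hash)→16380, (D,hash)→27180, (B,nl)→91800, (C,nl_idx)→105480 …(+4); best=4800 via (B,hash)
  {ABC}: card=2500; try (B,merge)→3250, (B,hash)→3600, (C,hash)→12100, (B,nl)→16100, (A,hash)→26900, (C,nl_idx)→49200 …(+4); best=3250 via (B,merge)
  {ABD}: card=30000; try (B,hash)→5240, (D,hash)→8380, (A,hash)→12380, (B,merge)→17390, (D,merge)→72660, (A,merge)→137780 …(+3); best=5240 via (B,hash)
  {ACD}: card=20; try (D,merge)→2860, (D,hash)→2880, (A,hash)→3800, (C,hash)→8240, (A,merge)→9200, (C,nl_idx)→12460 …(+4); best=2860 via (D,merge)
  {ABCD}: card=250; try (B,merge)→4330, (B,hash)→5280, (B,nl)→5860, (D,hash)→7430, (A,hash)→28700, (D,merge)→36710 …(+7); best=4330 via (B,merge)

4330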